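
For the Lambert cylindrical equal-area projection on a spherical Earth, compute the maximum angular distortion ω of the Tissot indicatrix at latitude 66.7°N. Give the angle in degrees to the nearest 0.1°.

93.7°

The Lambert cylindrical equal-area projection is the cylindrical equal-area projection with its standard parallel at the equator (φ₀ = 0). For cylindrical equal-area with standard parallel φ₀, h = cos φ / cos φ₀ and k = cos φ₀ / cos φ, so h·k = 1.
At 66.7°: h = 0.3955, k = 2.528; principal scales a = 2.528, b = 0.3955.
sin(ω/2) = (a − b)/(a + b) = 2.133/2.924 = 0.7294, so ω = 2 arcsin(0.7294) ≈ 93.7°.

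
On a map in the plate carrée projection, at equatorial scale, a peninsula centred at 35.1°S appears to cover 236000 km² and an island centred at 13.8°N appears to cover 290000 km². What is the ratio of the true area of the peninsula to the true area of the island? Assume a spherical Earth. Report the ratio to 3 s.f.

Plate carrée has h = 1 and k = sec φ, giving areal scale sec φ; true area = (apparent area) · cos φ.
True area of peninsula: 236000 × cos(35.1°) = 236000 × 0.8181 = 193100 km².
True area of island: 290000 × cos(13.8°) = 290000 × 0.9711 = 281600 km².
Ratio = 193100 / 281600 ≈ 0.686.

0.686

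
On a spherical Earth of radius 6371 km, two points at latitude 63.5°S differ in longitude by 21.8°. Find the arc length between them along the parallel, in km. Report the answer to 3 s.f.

Arc length along a parallel = R cos φ · Δλ (with Δλ in radians).
= 6371 × cos 63.5° × (21.8° × π/180) = 6371 × 0.4462 × 0.3805 ≈ 1080 km.

1080 km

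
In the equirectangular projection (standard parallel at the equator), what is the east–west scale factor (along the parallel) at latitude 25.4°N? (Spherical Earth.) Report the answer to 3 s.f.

1.11

In the plate carrée (x = Rλ, y = Rφ), meridians are true-scale (h = 1) and parallels are stretched by k = sec φ.
k = 1/cos 25.4° = 1/0.9033 = 1.107.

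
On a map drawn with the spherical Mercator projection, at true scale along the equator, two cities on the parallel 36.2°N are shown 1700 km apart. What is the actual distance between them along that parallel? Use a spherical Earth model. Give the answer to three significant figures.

For Mercator, h = k = sec φ (a conformal cylindrical projection has a single point scale, 1/cos φ).
Along the parallel at 36.2°, map distances are exaggerated by k = sec 36.2° = 1.239.
True distance = 1700 / 1.239 = 1700 × cos 36.2° ≈ 1370 km.

1370 km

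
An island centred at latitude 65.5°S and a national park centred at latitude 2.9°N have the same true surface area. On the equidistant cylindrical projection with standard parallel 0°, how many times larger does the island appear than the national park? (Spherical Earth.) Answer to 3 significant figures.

Plate carrée maps x = Rλ, y = Rφ. The meridian scale is h = 1 and the parallel scale is k = 1/cos φ = sec φ.
Areal scale at 65.5°: h·k = 1.000 × 2.411 = 2.411.
Areal scale at 2.9°: h·k = 1.000 × 1.001 = 1.001.
Ratio = 2.411/1.001 ≈ 2.41.

2.41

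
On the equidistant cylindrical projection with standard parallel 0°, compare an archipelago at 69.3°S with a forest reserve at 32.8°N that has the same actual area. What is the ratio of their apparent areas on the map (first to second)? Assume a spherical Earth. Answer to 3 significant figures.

For the equirectangular projection with φ₀ = 0 (plate carrée), h = 1 along meridians and k = sec φ along parallels.
Areal scale at 69.3°: h·k = 1.000 × 2.829 = 2.829.
Areal scale at 32.8°: h·k = 1.000 × 1.190 = 1.190.
Ratio = 2.829/1.190 ≈ 2.38.

2.38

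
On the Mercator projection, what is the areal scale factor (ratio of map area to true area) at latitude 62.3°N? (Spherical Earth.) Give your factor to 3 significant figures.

4.63

Mercator is conformal, so the point scale is isotropic: h = k = sec φ = 1/cos φ.
Areal scale = k² = sec²φ = 1/cos²(62.3°) = 1/0.4648² = 4.628.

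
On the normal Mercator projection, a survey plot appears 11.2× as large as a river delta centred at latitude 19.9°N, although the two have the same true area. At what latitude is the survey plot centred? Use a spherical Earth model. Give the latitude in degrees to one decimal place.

Mercator areal scale is sec²φ, so apparent-area ratio = sec²φ₁ / sec²φ₂ = cos²φ₂ / cos²φ₁.
cos²φ₂ / cos²φ₁ = 11.2  ⇒  cos φ₁ = cos 19.9° / √11.2 = 0.9403/3.347 = 0.2810.
φ₁ = arccos(0.2810) ≈ 73.7°.

73.7°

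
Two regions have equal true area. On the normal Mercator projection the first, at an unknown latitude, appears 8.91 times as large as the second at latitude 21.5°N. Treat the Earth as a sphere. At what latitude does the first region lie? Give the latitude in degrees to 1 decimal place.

Mercator areal scale is sec²φ, so apparent-area ratio = sec²φ₁ / sec²φ₂ = cos²φ₂ / cos²φ₁.
cos²φ₂ / cos²φ₁ = 8.91  ⇒  cos φ₁ = cos 21.5° / √8.91 = 0.9304/2.985 = 0.3117.
φ₁ = arccos(0.3117) ≈ 71.8°.

71.8°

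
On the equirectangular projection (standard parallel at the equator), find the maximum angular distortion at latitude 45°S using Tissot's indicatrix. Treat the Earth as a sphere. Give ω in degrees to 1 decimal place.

In the plate carrée (x = Rλ, y = Rφ), meridians are true-scale (h = 1) and parallels are stretched by k = sec φ.
At 45°: h = 1.000, k = 1.414; principal scales a = 1.414, b = 1.000.
sin(ω/2) = (a − b)/(a + b) = 0.4142/2.414 = 0.1716, so ω = 2 arcsin(0.1716) ≈ 19.8°.

19.8°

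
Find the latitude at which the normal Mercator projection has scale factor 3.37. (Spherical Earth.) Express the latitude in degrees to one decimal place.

Mercator scale is k = sec φ = 1/cos φ.
1/cos φ = 3.37  ⇒  cos φ = 0.2967  ⇒  φ = arccos(0.2967) ≈ 72.7°.

72.7°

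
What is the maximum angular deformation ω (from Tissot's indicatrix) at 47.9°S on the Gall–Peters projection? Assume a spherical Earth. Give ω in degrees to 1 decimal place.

6.1°

The Gall–Peters projection is cylindrical equal-area with φ₀ = 45°. A cylindrical equal-area projection with standard parallel φ₀ has meridian scale h = cos φ / cos φ₀ and parallel scale k = cos φ₀ / cos φ (so areas are preserved, h·k = 1).
At 47.9°: h = 0.9481, k = 1.055; principal scales a = 1.055, b = 0.9481.
sin(ω/2) = (a − b)/(a + b) = 0.1066/2.003 = 0.05322, so ω = 2 arcsin(0.05322) ≈ 6.1°.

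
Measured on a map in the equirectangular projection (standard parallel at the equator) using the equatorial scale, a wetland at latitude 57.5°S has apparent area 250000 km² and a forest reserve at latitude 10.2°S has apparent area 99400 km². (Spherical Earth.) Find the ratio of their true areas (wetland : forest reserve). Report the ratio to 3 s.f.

1.37

On the plate carrée, areal scale = h·k = 1 × sec φ, so true area = apparent × cos φ.
True area of wetland: 250000 × cos(57.5°) = 250000 × 0.5373 = 134300 km².
True area of forest reserve: 99400 × cos(10.2°) = 99400 × 0.9842 = 97830 km².
Ratio = 134300 / 97830 ≈ 1.37.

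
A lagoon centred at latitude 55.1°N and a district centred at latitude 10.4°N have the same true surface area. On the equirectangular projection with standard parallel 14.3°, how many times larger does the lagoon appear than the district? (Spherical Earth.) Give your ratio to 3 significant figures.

In the equirectangular projection with standard parallel φ₀ = 14.3° (x = Rλ cos φ₀, y = Rφ), meridians are true-scale (h = 1) and the parallel scale is k = cos φ₀ / cos φ.
Areal scale at 55.1°: h·k = 1.000 × 1.694 = 1.694.
Areal scale at 10.4°: h·k = 1.000 × 0.9852 = 0.9852.
Ratio = 1.694/0.9852 ≈ 1.72.

1.72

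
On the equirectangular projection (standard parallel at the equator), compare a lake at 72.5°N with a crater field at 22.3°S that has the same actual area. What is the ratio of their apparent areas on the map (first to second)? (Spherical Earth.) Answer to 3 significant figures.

3.08

For the equirectangular projection with φ₀ = 0 (plate carrée), h = 1 along meridians and k = sec φ along parallels.
Areal scale at 72.5°: h·k = 1.000 × 3.326 = 3.326.
Areal scale at 22.3°: h·k = 1.000 × 1.081 = 1.081.
Ratio = 3.326/1.081 ≈ 3.08.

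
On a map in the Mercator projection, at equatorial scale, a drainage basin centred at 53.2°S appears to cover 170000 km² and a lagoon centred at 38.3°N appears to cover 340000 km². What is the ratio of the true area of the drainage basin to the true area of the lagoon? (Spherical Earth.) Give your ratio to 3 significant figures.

0.291

Since Mercator area scale is 1/cos²φ, the true area equals the apparent area multiplied by cos²φ.
True area of drainage basin: 170000 × cos²(53.2°) = 170000 × 0.3588 = 61000 km².
True area of lagoon: 340000 × cos²(38.3°) = 340000 × 0.6159 = 209400 km².
Ratio = 61000 / 209400 ≈ 0.291.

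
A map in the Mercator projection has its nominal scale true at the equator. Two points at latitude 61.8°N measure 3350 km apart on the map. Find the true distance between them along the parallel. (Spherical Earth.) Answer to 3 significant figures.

1580 km

Mercator is conformal, so the point scale is isotropic: h = k = sec φ = 1/cos φ.
Along the parallel at 61.8°, map distances are exaggerated by k = sec 61.8° = 2.116.
True distance = 3350 / 2.116 = 3350 × cos 61.8° ≈ 1580 km.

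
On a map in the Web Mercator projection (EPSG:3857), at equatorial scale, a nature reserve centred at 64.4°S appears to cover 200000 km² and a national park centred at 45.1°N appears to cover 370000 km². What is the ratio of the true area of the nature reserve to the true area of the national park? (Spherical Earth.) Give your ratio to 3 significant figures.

On Mercator the areal scale is sec²φ, so true area = apparent × cos²φ.
True area of nature reserve: 200000 × cos²(64.4°) = 200000 × 0.1867 = 37340 km².
True area of national park: 370000 × cos²(45.1°) = 370000 × 0.4983 = 184400 km².
Ratio = 37340 / 184400 ≈ 0.203.

0.203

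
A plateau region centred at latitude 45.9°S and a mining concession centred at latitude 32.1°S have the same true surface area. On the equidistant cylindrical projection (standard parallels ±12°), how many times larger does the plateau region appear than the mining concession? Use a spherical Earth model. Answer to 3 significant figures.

The equidistant cylindrical projection with φ₀ = 12° has h = 1 (meridians true) and k = cos φ₀ / cos φ along parallels.
Areal scale at 45.9°: h·k = 1.000 × 1.406 = 1.406.
Areal scale at 32.1°: h·k = 1.000 × 1.155 = 1.155.
Ratio = 1.406/1.155 ≈ 1.22.

1.22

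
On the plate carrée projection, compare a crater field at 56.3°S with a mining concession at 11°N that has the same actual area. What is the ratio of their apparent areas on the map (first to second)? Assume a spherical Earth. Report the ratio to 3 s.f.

Plate carrée maps x = Rλ, y = Rφ. The meridian scale is h = 1 and the parallel scale is k = 1/cos φ = sec φ.
Areal scale at 56.3°: h·k = 1.000 × 1.802 = 1.802.
Areal scale at 11°: h·k = 1.000 × 1.019 = 1.019.
Ratio = 1.802/1.019 ≈ 1.77.

1.77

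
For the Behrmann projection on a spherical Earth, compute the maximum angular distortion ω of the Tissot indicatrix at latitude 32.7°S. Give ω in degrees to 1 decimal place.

3.3°

The Behrmann projection is cylindrical equal-area with φ₀ = 30°. Cylindrical equal-area (φ₀ = 30°): h = cos φ / cos 30° along meridians, k = cos 30° / cos φ along parallels; h·k = 1.
At 32.7°: h = 0.9717, k = 1.029; principal scales a = 1.029, b = 0.9717.
sin(ω/2) = (a − b)/(a + b) = 0.05744/2.001 = 0.02871, so ω = 2 arcsin(0.02871) ≈ 3.3°.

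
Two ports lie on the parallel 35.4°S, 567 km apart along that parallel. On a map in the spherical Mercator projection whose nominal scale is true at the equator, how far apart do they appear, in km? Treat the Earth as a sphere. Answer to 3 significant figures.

Mercator is conformal, so the point scale is isotropic: h = k = sec φ = 1/cos φ.
Along the parallel, k = sec 35.4° = 1/0.8151 = 1.227.
Map distance = 567 × 1.227 ≈ 696 km.

696 km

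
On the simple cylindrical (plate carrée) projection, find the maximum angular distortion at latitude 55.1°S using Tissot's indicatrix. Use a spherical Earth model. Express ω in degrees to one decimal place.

In the plate carrée (x = Rλ, y = Rφ), meridians are true-scale (h = 1) and parallels are stretched by k = sec φ.
At 55.1°: h = 1.000, k = 1.748; principal scales a = 1.748, b = 1.000.
sin(ω/2) = (a − b)/(a + b) = 0.7478/2.748 = 0.2721, so ω = 2 arcsin(0.2721) ≈ 31.6°.

31.6°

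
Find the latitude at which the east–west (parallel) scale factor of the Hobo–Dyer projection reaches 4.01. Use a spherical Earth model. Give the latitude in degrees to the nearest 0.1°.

78.6°

Hobo–Dyer is a cylindrical equal-area projection with standard parallels at ±37.5°. A cylindrical equal-area projection with standard parallel φ₀ has meridian scale h = cos φ / cos φ₀ and parallel scale k = cos φ₀ / cos φ (so areas are preserved, h·k = 1).
k = cos φ₀ / cos φ = 4.01  ⇒  cos φ = cos 37.5° / 4.01 = 0.1978.
φ = arccos(0.1978) ≈ 78.6°.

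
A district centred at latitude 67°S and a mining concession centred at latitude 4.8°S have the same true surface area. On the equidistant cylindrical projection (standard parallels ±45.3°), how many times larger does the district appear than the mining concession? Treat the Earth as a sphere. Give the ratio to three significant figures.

The equidistant cylindrical projection with φ₀ = 45.3° has h = 1 (meridians true) and k = cos φ₀ / cos φ along parallels.
Areal scale at 67°: h·k = 1.000 × 1.800 = 1.800.
Areal scale at 4.8°: h·k = 1.000 × 0.7059 = 0.7059.
Ratio = 1.800/0.7059 ≈ 2.55.

2.55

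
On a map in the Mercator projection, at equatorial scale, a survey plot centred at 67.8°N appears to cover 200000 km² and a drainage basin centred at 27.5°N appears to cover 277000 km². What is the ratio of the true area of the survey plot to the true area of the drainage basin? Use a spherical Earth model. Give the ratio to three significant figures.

0.131

Since Mercator area scale is 1/cos²φ, the true area equals the apparent area multiplied by cos²φ.
True area of survey plot: 200000 × cos²(67.8°) = 200000 × 0.1428 = 28550 km².
True area of drainage basin: 277000 × cos²(27.5°) = 277000 × 0.7868 = 217900 km².
Ratio = 28550 / 217900 ≈ 0.131.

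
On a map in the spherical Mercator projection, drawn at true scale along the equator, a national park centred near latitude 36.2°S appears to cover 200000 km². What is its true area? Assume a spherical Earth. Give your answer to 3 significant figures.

130000 km²

The Mercator projection is conformal; its linear scale factor is the same in every direction and equals sec φ = 1/cos φ.
Areal scale = k² = sec²φ = 1/cos²(36.2°) = 1/0.8070² = 1.536.
True area = apparent / (areal scale) = 200000 / 1.536 ≈ 130000 km².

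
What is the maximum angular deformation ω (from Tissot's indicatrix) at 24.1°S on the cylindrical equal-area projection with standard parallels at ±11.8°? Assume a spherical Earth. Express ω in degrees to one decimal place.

A cylindrical equal-area projection with standard parallel φ₀ has meridian scale h = cos φ / cos φ₀ and parallel scale k = cos φ₀ / cos φ (so areas are preserved, h·k = 1).
At 24.1°: h = 0.9325, k = 1.072; principal scales a = 1.072, b = 0.9325.
sin(ω/2) = (a − b)/(a + b) = 0.1398/2.005 = 0.06973, so ω = 2 arcsin(0.06973) ≈ 8.0°.

8.0°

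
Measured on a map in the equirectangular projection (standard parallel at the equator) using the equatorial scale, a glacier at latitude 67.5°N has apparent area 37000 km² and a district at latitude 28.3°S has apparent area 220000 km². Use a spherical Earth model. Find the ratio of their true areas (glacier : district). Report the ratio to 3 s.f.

0.0731

Plate carrée has h = 1 and k = sec φ, giving areal scale sec φ; true area = (apparent area) · cos φ.
True area of glacier: 37000 × cos(67.5°) = 37000 × 0.3827 = 14160 km².
True area of district: 220000 × cos(28.3°) = 220000 × 0.8805 = 193700 km².
Ratio = 14160 / 193700 ≈ 0.0731.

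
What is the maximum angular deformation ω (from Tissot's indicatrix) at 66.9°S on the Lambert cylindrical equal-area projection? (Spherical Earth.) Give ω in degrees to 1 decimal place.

94.3°

The Lambert cylindrical equal-area projection is the cylindrical equal-area projection with its standard parallel at the equator (φ₀ = 0). Cylindrical equal-area (φ₀ = 0°): h = cos φ / cos 0° along meridians, k = cos 0° / cos φ along parallels; h·k = 1.
At 66.9°: h = 0.3923, k = 2.549; principal scales a = 2.549, b = 0.3923.
sin(ω/2) = (a − b)/(a + b) = 2.156/2.941 = 0.7332, so ω = 2 arcsin(0.7332) ≈ 94.3°.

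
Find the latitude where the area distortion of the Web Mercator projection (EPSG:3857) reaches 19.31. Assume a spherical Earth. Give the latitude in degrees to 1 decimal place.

76.8°

Mercator areal scale is sec²φ.
sec²φ = 19.31  ⇒  cos²φ = 0.05179  ⇒  cos φ = 0.2276.
φ = arccos(0.2276) ≈ 76.8°.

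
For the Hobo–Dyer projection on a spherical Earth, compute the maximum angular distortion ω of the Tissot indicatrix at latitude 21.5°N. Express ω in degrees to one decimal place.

The Hobo–Dyer projection is cylindrical equal-area with φ₀ = 37.5°. A cylindrical equal-area projection with standard parallel φ₀ has meridian scale h = cos φ / cos φ₀ and parallel scale k = cos φ₀ / cos φ (so areas are preserved, h·k = 1).
At 21.5°: h = 1.173, k = 0.8527; principal scales a = 1.173, b = 0.8527.
sin(ω/2) = (a − b)/(a + b) = 0.3201/2.025 = 0.1580, so ω = 2 arcsin(0.1580) ≈ 18.2°.

18.2°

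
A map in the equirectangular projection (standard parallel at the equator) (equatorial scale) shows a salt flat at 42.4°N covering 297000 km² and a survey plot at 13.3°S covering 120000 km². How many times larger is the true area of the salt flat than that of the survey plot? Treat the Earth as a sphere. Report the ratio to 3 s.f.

Plate carrée has h = 1 and k = sec φ, giving areal scale sec φ; true area = (apparent area) · cos φ.
True area of salt flat: 297000 × cos(42.4°) = 297000 × 0.7385 = 219300 km².
True area of survey plot: 120000 × cos(13.3°) = 120000 × 0.9732 = 116800 km².
Ratio = 219300 / 116800 ≈ 1.88.

1.88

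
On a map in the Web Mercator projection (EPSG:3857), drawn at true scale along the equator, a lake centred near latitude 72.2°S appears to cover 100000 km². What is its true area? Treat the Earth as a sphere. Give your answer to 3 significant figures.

9340 km²

For Mercator, h = k = sec φ (a conformal cylindrical projection has a single point scale, 1/cos φ).
Areal scale = k² = sec²φ = 1/cos²(72.2°) = 1/0.3057² = 10.70.
True area = apparent / (areal scale) = 100000 / 10.70 ≈ 9340 km².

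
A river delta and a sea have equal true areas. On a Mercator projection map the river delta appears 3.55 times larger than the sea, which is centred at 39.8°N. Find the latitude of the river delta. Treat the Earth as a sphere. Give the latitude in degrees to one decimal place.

65.9°

For equal true areas on Mercator, apparent areas scale as sec²φ, so the ratio is cos²φ₂ / cos²φ₁.
cos²φ₂ / cos²φ₁ = 3.55  ⇒  cos φ₁ = cos 39.8° / √3.55 = 0.7683/1.884 = 0.4078.
φ₁ = arccos(0.4078) ≈ 65.9°.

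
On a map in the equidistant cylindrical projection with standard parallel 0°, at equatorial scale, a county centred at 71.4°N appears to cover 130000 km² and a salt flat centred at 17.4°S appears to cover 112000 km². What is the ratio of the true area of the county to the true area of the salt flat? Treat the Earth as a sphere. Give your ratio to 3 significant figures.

Plate carrée has h = 1 and k = sec φ, giving areal scale sec φ; true area = (apparent area) · cos φ.
True area of county: 130000 × cos(71.4°) = 130000 × 0.3190 = 41460 km².
True area of salt flat: 112000 × cos(17.4°) = 112000 × 0.9542 = 106900 km².
Ratio = 41460 / 106900 ≈ 0.388.

0.388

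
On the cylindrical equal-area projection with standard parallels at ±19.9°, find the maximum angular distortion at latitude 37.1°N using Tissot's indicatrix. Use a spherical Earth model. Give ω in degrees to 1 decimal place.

18.8°

For cylindrical equal-area with standard parallel φ₀, h = cos φ / cos φ₀ and k = cos φ₀ / cos φ, so h·k = 1.
At 37.1°: h = 0.8482, k = 1.179; principal scales a = 1.179, b = 0.8482.
sin(ω/2) = (a − b)/(a + b) = 0.3307/2.027 = 0.1631, so ω = 2 arcsin(0.1631) ≈ 18.8°.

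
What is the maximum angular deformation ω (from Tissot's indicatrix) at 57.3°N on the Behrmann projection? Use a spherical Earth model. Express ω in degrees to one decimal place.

52.2°

Behrmann is a cylindrical equal-area projection with standard parallels at ±30°. A cylindrical equal-area projection with standard parallel φ₀ has meridian scale h = cos φ / cos φ₀ and parallel scale k = cos φ₀ / cos φ (so areas are preserved, h·k = 1).
At 57.3°: h = 0.6238, k = 1.603; principal scales a = 1.603, b = 0.6238.
sin(ω/2) = (a − b)/(a + b) = 0.9792/2.227 = 0.4397, so ω = 2 arcsin(0.4397) ≈ 52.2°.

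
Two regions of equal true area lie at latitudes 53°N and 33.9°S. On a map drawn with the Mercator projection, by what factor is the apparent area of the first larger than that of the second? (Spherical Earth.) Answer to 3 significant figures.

1.90

Mercator is conformal with k = sec φ, so areal scale = k² = sec²φ.
At 53°: sec²(53°) = 1/0.6018² = 2.761.
At 33.9°: sec²(33.9°) = 1/0.8300² = 1.452.
Ratio = 2.761/1.452 = cos²(33.9°)/cos²(53°) ≈ 1.90.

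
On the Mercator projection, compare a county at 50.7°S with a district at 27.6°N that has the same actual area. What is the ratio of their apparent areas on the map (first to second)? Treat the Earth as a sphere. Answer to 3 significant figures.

1.96

On Mercator, area is exaggerated by sec²φ = 1/cos²φ.
At 50.7°: sec²(50.7°) = 1/0.6334² = 2.493.
At 27.6°: sec²(27.6°) = 1/0.8862² = 1.273.
Ratio = 2.493/1.273 = cos²(27.6°)/cos²(50.7°) ≈ 1.96.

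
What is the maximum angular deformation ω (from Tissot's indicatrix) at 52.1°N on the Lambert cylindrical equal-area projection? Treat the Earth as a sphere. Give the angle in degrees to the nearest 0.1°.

53.8°

The Lambert cylindrical equal-area projection is the cylindrical equal-area projection with its standard parallel at the equator (φ₀ = 0). Cylindrical equal-area (φ₀ = 0°): h = cos φ / cos 0° along meridians, k = cos 0° / cos φ along parallels; h·k = 1.
At 52.1°: h = 0.6143, k = 1.628; principal scales a = 1.628, b = 0.6143.
sin(ω/2) = (a − b)/(a + b) = 1.014/2.242 = 0.4521, so ω = 2 arcsin(0.4521) ≈ 53.8°.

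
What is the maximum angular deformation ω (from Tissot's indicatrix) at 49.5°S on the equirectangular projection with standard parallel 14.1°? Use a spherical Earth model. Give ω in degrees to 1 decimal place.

With standard parallel φ₀ = 14.1°, the equirectangular projection gives x = Rλ cos φ₀, y = Rφ, so h = 1 and k = cos 14.1° / cos φ.
At 49.5°: h = 1.000, k = 1.493; principal scales a = 1.493, b = 1.000.
sin(ω/2) = (a − b)/(a + b) = 0.4934/2.493 = 0.1979, so ω = 2 arcsin(0.1979) ≈ 22.8°.

22.8°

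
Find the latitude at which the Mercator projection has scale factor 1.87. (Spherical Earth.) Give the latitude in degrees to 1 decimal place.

Mercator scale is k = sec φ = 1/cos φ.
1/cos φ = 1.87  ⇒  cos φ = 0.5348  ⇒  φ = arccos(0.5348) ≈ 57.7°.

57.7°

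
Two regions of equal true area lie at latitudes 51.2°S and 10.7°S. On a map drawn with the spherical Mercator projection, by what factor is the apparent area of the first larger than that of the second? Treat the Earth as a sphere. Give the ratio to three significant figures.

2.46

Mercator is conformal with k = sec φ, so areal scale = k² = sec²φ.
At 51.2°: sec²(51.2°) = 1/0.6266² = 2.547.
At 10.7°: sec²(10.7°) = 1/0.9826² = 1.036.
Ratio = 2.547/1.036 = cos²(10.7°)/cos²(51.2°) ≈ 2.46.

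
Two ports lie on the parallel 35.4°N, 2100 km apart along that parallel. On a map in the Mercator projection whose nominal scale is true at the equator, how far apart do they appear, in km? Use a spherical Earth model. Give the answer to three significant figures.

Mercator is conformal, so the point scale is isotropic: h = k = sec φ = 1/cos φ.
Along the parallel, k = sec 35.4° = 1/0.8151 = 1.227.
Map distance = 2100 × 1.227 ≈ 2580 km.

2580 km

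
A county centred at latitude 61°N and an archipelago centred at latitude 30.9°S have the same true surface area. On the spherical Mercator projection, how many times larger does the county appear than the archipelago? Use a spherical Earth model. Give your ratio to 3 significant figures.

Mercator areal scale is sec²φ.
At 61°: sec²(61°) = 1/0.4848² = 4.255.
At 30.9°: sec²(30.9°) = 1/0.8581² = 1.358.
Ratio = 4.255/1.358 = cos²(30.9°)/cos²(61°) ≈ 3.13.

3.13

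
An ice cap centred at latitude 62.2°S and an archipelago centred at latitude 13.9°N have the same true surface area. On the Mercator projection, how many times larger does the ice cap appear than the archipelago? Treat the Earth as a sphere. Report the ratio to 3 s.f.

On Mercator, area is exaggerated by sec²φ = 1/cos²φ.
At 62.2°: sec²(62.2°) = 1/0.4664² = 4.597.
At 13.9°: sec²(13.9°) = 1/0.9707² = 1.061.
Ratio = 4.597/1.061 = cos²(13.9°)/cos²(62.2°) ≈ 4.33.

4.33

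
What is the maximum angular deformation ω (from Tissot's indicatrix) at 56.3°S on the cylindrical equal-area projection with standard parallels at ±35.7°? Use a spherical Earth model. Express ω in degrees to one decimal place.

42.6°

Cylindrical equal-area (φ₀ = 35.7°): h = cos φ / cos 35.7° along meridians, k = cos 35.7° / cos φ along parallels; h·k = 1.
At 56.3°: h = 0.6832, k = 1.464; principal scales a = 1.464, b = 0.6832.
sin(ω/2) = (a − b)/(a + b) = 0.7804/2.147 = 0.3635, so ω = 2 arcsin(0.3635) ≈ 42.6°.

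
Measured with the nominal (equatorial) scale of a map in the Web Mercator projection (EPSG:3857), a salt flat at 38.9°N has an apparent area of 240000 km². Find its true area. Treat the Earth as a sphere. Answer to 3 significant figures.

The Mercator projection is conformal; its linear scale factor is the same in every direction and equals sec φ = 1/cos φ.
Areal scale = k² = sec²φ = 1/cos²(38.9°) = 1/0.7782² = 1.651.
True area = apparent / (areal scale) = 240000 / 1.651 ≈ 145000 km².

145000 km²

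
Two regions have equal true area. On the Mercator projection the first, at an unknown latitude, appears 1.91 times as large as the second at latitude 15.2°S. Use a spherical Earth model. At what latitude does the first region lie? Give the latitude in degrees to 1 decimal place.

45.7°

For equal true areas on Mercator, apparent areas scale as sec²φ, so the ratio is cos²φ₂ / cos²φ₁.
cos²φ₂ / cos²φ₁ = 1.91  ⇒  cos φ₁ = cos 15.2° / √1.91 = 0.9650/1.382 = 0.6983.
φ₁ = arccos(0.6983) ≈ 45.7°.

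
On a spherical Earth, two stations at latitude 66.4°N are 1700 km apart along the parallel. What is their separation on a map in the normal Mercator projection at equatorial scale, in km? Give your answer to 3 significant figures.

4250 km

For Mercator, h = k = sec φ (a conformal cylindrical projection has a single point scale, 1/cos φ).
Along the parallel, k = sec 66.4° = 1/0.4003 = 2.498.
Map distance = 1700 × 2.498 ≈ 4250 km.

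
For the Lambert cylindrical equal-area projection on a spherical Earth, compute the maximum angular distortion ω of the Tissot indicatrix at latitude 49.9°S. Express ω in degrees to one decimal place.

The Lambert cylindrical equal-area projection is the cylindrical equal-area projection with its standard parallel at the equator (φ₀ = 0). Cylindrical equal-area (φ₀ = 0°): h = cos φ / cos 0° along meridians, k = cos 0° / cos φ along parallels; h·k = 1.
At 49.9°: h = 0.6441, k = 1.552; principal scales a = 1.552, b = 0.6441.
sin(ω/2) = (a − b)/(a + b) = 0.9084/2.197 = 0.4135, so ω = 2 arcsin(0.4135) ≈ 48.9°.

48.9°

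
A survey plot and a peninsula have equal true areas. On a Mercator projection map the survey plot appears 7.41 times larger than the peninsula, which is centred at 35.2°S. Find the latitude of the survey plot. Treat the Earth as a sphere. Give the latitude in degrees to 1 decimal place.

For equal true areas on Mercator, apparent areas scale as sec²φ, so the ratio is cos²φ₂ / cos²φ₁.
cos²φ₂ / cos²φ₁ = 7.41  ⇒  cos φ₁ = cos 35.2° / √7.41 = 0.8171/2.722 = 0.3002.
φ₁ = arccos(0.3002) ≈ 72.5°.

72.5°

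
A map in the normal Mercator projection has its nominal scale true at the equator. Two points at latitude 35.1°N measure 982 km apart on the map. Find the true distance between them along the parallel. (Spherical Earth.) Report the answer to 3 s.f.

Mercator is conformal, so the point scale is isotropic: h = k = sec φ = 1/cos φ.
Along the parallel at 35.1°, map distances are exaggerated by k = sec 35.1° = 1.222.
True distance = 982 / 1.222 = 982 × cos 35.1° ≈ 803 km.

803 km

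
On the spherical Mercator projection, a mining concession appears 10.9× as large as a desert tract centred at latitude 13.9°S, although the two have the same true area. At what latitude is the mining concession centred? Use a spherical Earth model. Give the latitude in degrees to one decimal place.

Mercator areal scale is sec²φ, so apparent-area ratio = sec²φ₁ / sec²φ₂ = cos²φ₂ / cos²φ₁.
cos²φ₂ / cos²φ₁ = 10.9  ⇒  cos φ₁ = cos 13.9° / √10.9 = 0.9707/3.302 = 0.2940.
φ₁ = arccos(0.2940) ≈ 72.9°.

72.9°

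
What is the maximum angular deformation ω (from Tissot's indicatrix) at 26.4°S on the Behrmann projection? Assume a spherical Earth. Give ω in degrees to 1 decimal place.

Behrmann is a cylindrical equal-area projection with standard parallels at ±30°. For cylindrical equal-area with standard parallel φ₀, h = cos φ / cos φ₀ and k = cos φ₀ / cos φ, so h·k = 1.
At 26.4°: h = 1.034, k = 0.9669; principal scales a = 1.034, b = 0.9669.
sin(ω/2) = (a − b)/(a + b) = 0.06742/2.001 = 0.03369, so ω = 2 arcsin(0.03369) ≈ 3.9°.

3.9°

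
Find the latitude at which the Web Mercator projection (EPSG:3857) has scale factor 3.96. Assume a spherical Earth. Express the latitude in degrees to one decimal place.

Mercator scale is k = sec φ = 1/cos φ.
1/cos φ = 3.96  ⇒  cos φ = 0.2525  ⇒  φ = arccos(0.2525) ≈ 75.4°.

75.4°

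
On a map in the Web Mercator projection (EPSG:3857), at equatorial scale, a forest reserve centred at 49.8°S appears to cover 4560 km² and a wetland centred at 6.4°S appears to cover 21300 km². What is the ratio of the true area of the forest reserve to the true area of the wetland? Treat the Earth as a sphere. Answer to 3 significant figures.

0.0903

On Mercator the areal scale is sec²φ, so true area = apparent × cos²φ.
True area of forest reserve: 4560 × cos²(49.8°) = 4560 × 0.4166 = 1900 km².
True area of wetland: 21300 × cos²(6.4°) = 21300 × 0.9876 = 21040 km².
Ratio = 1900 / 21040 ≈ 0.0903.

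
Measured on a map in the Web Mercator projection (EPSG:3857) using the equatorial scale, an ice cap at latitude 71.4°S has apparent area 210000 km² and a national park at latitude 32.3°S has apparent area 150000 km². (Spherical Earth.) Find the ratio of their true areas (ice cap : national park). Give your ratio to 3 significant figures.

0.199

Since Mercator area scale is 1/cos²φ, the true area equals the apparent area multiplied by cos²φ.
True area of ice cap: 210000 × cos²(71.4°) = 210000 × 0.1017 = 21360 km².
True area of national park: 150000 × cos²(32.3°) = 150000 × 0.7145 = 107200 km².
Ratio = 21360 / 107200 ≈ 0.199.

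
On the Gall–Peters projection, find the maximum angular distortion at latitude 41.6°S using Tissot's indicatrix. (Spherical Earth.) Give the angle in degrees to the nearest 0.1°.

Gall–Peters is a cylindrical equal-area projection with standard parallels at ±45°. A cylindrical equal-area projection with standard parallel φ₀ has meridian scale h = cos φ / cos φ₀ and parallel scale k = cos φ₀ / cos φ (so areas are preserved, h·k = 1).
At 41.6°: h = 1.058, k = 0.9456; principal scales a = 1.058, b = 0.9456.
sin(ω/2) = (a − b)/(a + b) = 0.1120/2.003 = 0.05589, so ω = 2 arcsin(0.05589) ≈ 6.4°.

6.4°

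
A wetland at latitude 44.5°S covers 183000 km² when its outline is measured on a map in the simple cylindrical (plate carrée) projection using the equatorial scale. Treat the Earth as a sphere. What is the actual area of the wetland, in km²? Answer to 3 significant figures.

131000 km²

Plate carrée maps x = Rλ, y = Rφ. The meridian scale is h = 1 and the parallel scale is k = 1/cos φ = sec φ.
Areal scale = h·k = 1 × sec φ; at 44.5°, h = 1.000, k = 1.402, so h·k = 1.402.
True area = apparent / (areal scale) = 183000 / 1.402 ≈ 131000 km².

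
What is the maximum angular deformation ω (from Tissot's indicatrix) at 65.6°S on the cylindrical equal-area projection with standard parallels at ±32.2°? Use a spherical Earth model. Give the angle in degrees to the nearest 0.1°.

75.9°

A cylindrical equal-area projection with standard parallel φ₀ has meridian scale h = cos φ / cos φ₀ and parallel scale k = cos φ₀ / cos φ (so areas are preserved, h·k = 1).
At 65.6°: h = 0.4882, k = 2.048; principal scales a = 2.048, b = 0.4882.
sin(ω/2) = (a − b)/(a + b) = 1.560/2.537 = 0.6151, so ω = 2 arcsin(0.6151) ≈ 75.9°.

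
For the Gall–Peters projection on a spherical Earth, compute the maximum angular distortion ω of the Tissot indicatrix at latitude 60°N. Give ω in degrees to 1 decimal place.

38.9°

The Gall–Peters projection is cylindrical equal-area with φ₀ = 45°. Cylindrical equal-area (φ₀ = 45°): h = cos φ / cos 45° along meridians, k = cos 45° / cos φ along parallels; h·k = 1.
At 60°: h = 0.7071, k = 1.414; principal scales a = 1.414, b = 0.7071.
sin(ω/2) = (a − b)/(a + b) = 0.7071/2.121 = 0.3333, so ω = 2 arcsin(0.3333) ≈ 38.9°.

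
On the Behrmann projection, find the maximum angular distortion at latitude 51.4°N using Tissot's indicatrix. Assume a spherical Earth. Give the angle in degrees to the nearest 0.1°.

36.9°

The Behrmann projection is cylindrical equal-area with φ₀ = 30°. For cylindrical equal-area with standard parallel φ₀, h = cos φ / cos φ₀ and k = cos φ₀ / cos φ, so h·k = 1.
At 51.4°: h = 0.7204, k = 1.388; principal scales a = 1.388, b = 0.7204.
sin(ω/2) = (a − b)/(a + b) = 0.6677/2.109 = 0.3167, so ω = 2 arcsin(0.3167) ≈ 36.9°.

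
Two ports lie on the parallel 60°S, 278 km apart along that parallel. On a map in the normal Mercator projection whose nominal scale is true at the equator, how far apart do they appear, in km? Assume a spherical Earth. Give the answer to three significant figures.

Mercator is conformal, so the point scale is isotropic: h = k = sec φ = 1/cos φ.
Along the parallel, k = sec 60° = 1/0.5000 = 2.000.
Map distance = 278 × 2.000 ≈ 556 km.

556 km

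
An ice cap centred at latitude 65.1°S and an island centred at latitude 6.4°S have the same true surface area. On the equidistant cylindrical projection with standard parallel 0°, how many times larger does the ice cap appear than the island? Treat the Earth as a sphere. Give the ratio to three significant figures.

2.36

Plate carrée maps x = Rλ, y = Rφ. The meridian scale is h = 1 and the parallel scale is k = 1/cos φ = sec φ.
Areal scale at 65.1°: h·k = 1.000 × 2.375 = 2.375.
Areal scale at 6.4°: h·k = 1.000 × 1.006 = 1.006.
Ratio = 2.375/1.006 ≈ 2.36.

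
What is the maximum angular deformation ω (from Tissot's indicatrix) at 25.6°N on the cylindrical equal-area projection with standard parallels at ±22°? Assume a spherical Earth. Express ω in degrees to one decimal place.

Cylindrical equal-area (φ₀ = 22°): h = cos φ / cos 22° along meridians, k = cos 22° / cos φ along parallels; h·k = 1.
At 25.6°: h = 0.9727, k = 1.028; principal scales a = 1.028, b = 0.9727.
sin(ω/2) = (a − b)/(a + b) = 0.05545/2.001 = 0.02772, so ω = 2 arcsin(0.02772) ≈ 3.2°.

3.2°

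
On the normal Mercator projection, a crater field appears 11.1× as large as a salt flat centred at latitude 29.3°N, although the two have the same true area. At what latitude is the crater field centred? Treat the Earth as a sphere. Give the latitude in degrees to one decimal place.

For equal true areas on Mercator, apparent areas scale as sec²φ, so the ratio is cos²φ₂ / cos²φ₁.
cos²φ₂ / cos²φ₁ = 11.1  ⇒  cos φ₁ = cos 29.3° / √11.1 = 0.8721/3.332 = 0.2618.
φ₁ = arccos(0.2618) ≈ 74.8°.

74.8°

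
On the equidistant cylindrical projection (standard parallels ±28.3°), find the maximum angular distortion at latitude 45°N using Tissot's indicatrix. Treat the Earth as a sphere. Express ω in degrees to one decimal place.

In the equirectangular projection with standard parallel φ₀ = 28.3° (x = Rλ cos φ₀, y = Rφ), meridians are true-scale (h = 1) and the parallel scale is k = cos φ₀ / cos φ.
At 45°: h = 1.000, k = 1.245; principal scales a = 1.245, b = 1.000.
sin(ω/2) = (a − b)/(a + b) = 0.2452/2.245 = 0.1092, so ω = 2 arcsin(0.1092) ≈ 12.5°.

12.5°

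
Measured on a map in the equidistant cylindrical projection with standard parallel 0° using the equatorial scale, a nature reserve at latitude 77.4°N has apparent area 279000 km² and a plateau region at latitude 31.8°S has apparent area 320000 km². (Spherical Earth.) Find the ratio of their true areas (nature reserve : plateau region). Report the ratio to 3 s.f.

0.224

On the plate carrée, areal scale = h·k = 1 × sec φ, so true area = apparent × cos φ.
True area of nature reserve: 279000 × cos(77.4°) = 279000 × 0.2181 = 60860 km².
True area of plateau region: 320000 × cos(31.8°) = 320000 × 0.8499 = 272000 km².
Ratio = 60860 / 272000 ≈ 0.224.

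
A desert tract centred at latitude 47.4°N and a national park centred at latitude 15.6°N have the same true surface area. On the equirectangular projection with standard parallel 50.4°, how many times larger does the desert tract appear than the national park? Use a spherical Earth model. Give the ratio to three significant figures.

1.42

The equidistant cylindrical projection with φ₀ = 50.4° has h = 1 (meridians true) and k = cos φ₀ / cos φ along parallels.
Areal scale at 47.4°: h·k = 1.000 × 0.9417 = 0.9417.
Areal scale at 15.6°: h·k = 1.000 × 0.6618 = 0.6618.
Ratio = 0.9417/0.6618 ≈ 1.42.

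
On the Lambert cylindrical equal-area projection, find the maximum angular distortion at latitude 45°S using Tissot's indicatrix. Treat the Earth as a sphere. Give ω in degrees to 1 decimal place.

The Lambert cylindrical equal-area projection is the cylindrical equal-area projection with its standard parallel at the equator (φ₀ = 0). Cylindrical equal-area (φ₀ = 0°): h = cos φ / cos 0° along meridians, k = cos 0° / cos φ along parallels; h·k = 1.
At 45°: h = 0.7071, k = 1.414; principal scales a = 1.414, b = 0.7071.
sin(ω/2) = (a − b)/(a + b) = 0.7071/2.121 = 0.3333, so ω = 2 arcsin(0.3333) ≈ 38.9°.

38.9°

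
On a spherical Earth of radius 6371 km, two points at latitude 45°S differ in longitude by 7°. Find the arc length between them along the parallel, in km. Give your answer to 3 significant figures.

Arc length along a parallel = R cos φ · Δλ (with Δλ in radians).
= 6371 × cos 45° × (7° × π/180) = 6371 × 0.7071 × 0.1222 ≈ 550 km.

550 km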